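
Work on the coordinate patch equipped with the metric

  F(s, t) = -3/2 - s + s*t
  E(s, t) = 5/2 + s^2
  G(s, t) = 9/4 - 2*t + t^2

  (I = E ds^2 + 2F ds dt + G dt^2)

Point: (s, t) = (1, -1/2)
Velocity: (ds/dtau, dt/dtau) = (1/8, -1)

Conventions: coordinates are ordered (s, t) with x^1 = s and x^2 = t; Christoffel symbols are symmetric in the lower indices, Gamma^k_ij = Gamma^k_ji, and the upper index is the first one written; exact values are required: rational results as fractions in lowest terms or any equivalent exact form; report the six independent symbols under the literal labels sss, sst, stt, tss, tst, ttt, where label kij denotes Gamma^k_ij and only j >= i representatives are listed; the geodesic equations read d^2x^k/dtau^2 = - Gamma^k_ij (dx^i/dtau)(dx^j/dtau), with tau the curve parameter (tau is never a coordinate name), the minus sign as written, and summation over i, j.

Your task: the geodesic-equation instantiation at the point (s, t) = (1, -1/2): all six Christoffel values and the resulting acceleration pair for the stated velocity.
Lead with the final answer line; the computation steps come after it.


Answer: Gamma_sss = -4/13, Gamma_sst = 0, Gamma_stt = -4/13, Gamma_tss = -9/13, Gamma_tst = 0, Gamma_ttt = -9/13; accelerations (d^2s/dtau^2, d^2t/dtau^2) = (5/16, 45/64)

E = 7/2, F = -3, G = 7/2 at the point
E_s = 2, E_t = 0, F_s = -3/2, F_t = 1, G_s = 0, G_t = -3
EG - F^2 = 13/4;  g^inv = (4/13) * [[7/2, 3], [3, 7/2]]
first-kind symbols [ij,l] = (1/2)(d_i g_jl + d_j g_il - d_l g_ij): [ss,s] = E_s/2 = 1, [ss,t] = F_s - E_t/2 = -3/2, [st,s] = E_t/2 = 0, [st,t] = G_s/2 = 0, [tt,s] = F_t - G_s/2 = 1, [tt,t] = G_t/2 = -3/2
Gamma^s_ij = (G*[ij,s] - F*[ij,t])/(EG - F^2), Gamma^t_ij = (E*[ij,t] - F*[ij,s])/(EG - F^2)
Gamma_sss = -4/13, Gamma_sst = 0, Gamma_stt = -4/13, Gamma_tss = -9/13, Gamma_tst = 0, Gamma_ttt = -9/13
d^2s/dtau^2 = -(Gamma_sss*(1/8)^2 + 2*Gamma_sst*(1/8)*(-1) + Gamma_stt*(-1)^2) = 5/16
d^2t/dtau^2 = -(Gamma_tss*(1/8)^2 + 2*Gamma_tst*(1/8)*(-1) + Gamma_ttt*(-1)^2) = 45/64


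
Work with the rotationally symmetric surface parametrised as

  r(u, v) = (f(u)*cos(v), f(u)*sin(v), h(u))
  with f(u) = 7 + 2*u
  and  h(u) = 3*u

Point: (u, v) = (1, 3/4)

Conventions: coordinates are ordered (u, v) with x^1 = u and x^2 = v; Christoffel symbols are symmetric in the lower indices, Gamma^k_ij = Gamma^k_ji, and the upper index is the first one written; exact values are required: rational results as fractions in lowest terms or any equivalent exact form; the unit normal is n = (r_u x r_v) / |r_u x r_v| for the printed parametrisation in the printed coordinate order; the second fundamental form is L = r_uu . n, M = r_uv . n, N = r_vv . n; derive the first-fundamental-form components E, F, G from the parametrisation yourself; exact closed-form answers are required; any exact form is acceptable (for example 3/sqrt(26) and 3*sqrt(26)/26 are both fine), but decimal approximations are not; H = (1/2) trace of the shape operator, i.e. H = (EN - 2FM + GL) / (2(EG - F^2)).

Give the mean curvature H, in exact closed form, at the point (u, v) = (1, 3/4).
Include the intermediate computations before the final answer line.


f = 9, f' = 2, f'' = 0, h' = 3, h'' = 0
E = 13, F = 0, G = 81; answer radicand W^2 = 13
unnormalised second-form numerators: l = 0, m = 0, n = 27; L = l/sqrt(13), and similarly M = m/sqrt(W^2), N = n/sqrt(W^2)
H = (E*n - 2*F*m + G*l) / (2*(EG - F^2)*sqrt(W^2)); E*n - 2*F*m + G*l = 351, EG - F^2 = 1053, so H = (1/6)/sqrt(13)

Answer: H = sqrt(13)/78


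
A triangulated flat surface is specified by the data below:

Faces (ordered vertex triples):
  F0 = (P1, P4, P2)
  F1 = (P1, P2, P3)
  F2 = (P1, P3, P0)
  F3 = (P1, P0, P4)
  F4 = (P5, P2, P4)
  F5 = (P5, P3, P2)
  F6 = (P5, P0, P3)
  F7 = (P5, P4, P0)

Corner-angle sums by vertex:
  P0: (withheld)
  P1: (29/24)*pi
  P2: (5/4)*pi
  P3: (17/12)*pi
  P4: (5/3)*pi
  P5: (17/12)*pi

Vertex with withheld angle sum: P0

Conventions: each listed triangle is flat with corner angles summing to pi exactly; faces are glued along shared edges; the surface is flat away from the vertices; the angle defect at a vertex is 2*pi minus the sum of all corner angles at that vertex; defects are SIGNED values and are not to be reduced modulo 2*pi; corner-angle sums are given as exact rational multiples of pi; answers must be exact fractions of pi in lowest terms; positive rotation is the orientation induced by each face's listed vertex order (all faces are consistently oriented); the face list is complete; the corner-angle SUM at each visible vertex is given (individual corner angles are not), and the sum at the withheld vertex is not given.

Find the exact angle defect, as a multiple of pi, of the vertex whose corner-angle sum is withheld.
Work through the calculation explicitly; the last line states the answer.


V = 6, E = 12, F = 8; chi = V - E + F = 2
Gauss-Bonnet: total defect = 2*pi*chi = 4*pi; visible defects sum to (73/24)*pi

Answer: defect(P0) = (23/24)*pi


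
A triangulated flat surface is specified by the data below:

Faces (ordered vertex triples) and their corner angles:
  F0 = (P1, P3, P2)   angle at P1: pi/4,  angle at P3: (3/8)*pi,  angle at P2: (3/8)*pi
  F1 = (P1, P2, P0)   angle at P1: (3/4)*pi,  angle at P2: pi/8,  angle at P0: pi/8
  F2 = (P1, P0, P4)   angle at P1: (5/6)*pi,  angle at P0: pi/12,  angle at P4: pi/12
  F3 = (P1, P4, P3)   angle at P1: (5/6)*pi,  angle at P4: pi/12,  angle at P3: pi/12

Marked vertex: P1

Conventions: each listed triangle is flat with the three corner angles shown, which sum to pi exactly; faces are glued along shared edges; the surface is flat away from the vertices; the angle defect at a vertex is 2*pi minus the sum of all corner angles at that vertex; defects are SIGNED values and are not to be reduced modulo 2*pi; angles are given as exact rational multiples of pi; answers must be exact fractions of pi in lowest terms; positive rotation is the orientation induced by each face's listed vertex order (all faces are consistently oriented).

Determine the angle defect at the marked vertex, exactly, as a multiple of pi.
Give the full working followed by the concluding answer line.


Sum of corner angles at P1: (8/3)*pi
defect = 2*pi - (8/3)*pi

Answer: defect(P1) = (-2/3)*pi


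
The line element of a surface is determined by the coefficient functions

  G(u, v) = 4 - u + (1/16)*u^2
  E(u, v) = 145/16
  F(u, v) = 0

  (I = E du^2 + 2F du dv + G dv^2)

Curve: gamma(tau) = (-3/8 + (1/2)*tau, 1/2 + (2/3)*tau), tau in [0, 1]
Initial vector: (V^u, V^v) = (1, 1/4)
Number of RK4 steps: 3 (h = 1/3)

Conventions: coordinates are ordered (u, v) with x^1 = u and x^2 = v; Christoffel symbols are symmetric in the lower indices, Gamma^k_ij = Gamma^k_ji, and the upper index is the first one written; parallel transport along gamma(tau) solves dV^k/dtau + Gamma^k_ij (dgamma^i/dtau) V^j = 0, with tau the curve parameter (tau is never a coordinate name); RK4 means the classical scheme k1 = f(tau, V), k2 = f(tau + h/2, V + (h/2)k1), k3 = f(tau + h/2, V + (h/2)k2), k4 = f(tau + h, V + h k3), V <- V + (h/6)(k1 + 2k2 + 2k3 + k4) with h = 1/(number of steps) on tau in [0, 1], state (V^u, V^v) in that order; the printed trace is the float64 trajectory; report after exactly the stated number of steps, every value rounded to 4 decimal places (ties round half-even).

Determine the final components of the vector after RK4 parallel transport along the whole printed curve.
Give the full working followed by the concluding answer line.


gamma'(tau) = (1/2, 2/3); f(tau, V)^k = -Gamma^k_ij(gamma(tau)) gamma'^i(tau) V^j; h = 1/3; intermediate values shown to 6 dp
curve data and Christoffel symbols at the stage parameters:
  tau = 0.000000: gamma = (-0.375000, 0.500000), gamma' = (0.500000, 0.666667); Gamma_uuu = 0.000000, Gamma_uuv = 0.000000, Gamma_uvv = 0.057759, Gamma_vuu = 0.000000, Gamma_vuv = -0.119403, Gamma_vvv = 0.000000
  tau = 0.166667: gamma = (-0.291667, 0.611111), gamma' = (0.500000, 0.666667); Gamma_uuu = 0.000000, Gamma_uuv = 0.000000, Gamma_uvv = 0.057184, Gamma_vuu = 0.000000, Gamma_vuv = -0.120603, Gamma_vvv = 0.000000
  tau = 0.333333: gamma = (-0.208333, 0.722222), gamma' = (0.500000, 0.666667); Gamma_uuu = 0.000000, Gamma_uuv = 0.000000, Gamma_uvv = 0.056609, Gamma_vuu = 0.000000, Gamma_vuv = -0.121827, Gamma_vvv = 0.000000
  tau = 0.500000: gamma = (-0.125000, 0.833333), gamma' = (0.500000, 0.666667); Gamma_uuu = 0.000000, Gamma_uuv = 0.000000, Gamma_uvv = 0.056034, Gamma_vuu = 0.000000, Gamma_vuv = -0.123077, Gamma_vvv = 0.000000
  tau = 0.666667: gamma = (-0.041667, 0.944444), gamma' = (0.500000, 0.666667); Gamma_uuu = 0.000000, Gamma_uuv = 0.000000, Gamma_uvv = 0.055460, Gamma_vuu = 0.000000, Gamma_vuv = -0.124352, Gamma_vvv = 0.000000
  tau = 0.833333: gamma = (0.041667, 1.055556), gamma' = (0.500000, 0.666667); Gamma_uuu = 0.000000, Gamma_uuv = 0.000000, Gamma_uvv = 0.054885, Gamma_vuu = 0.000000, Gamma_vuv = -0.125654, Gamma_vvv = 0.000000
  tau = 1.000000: gamma = (0.125000, 1.166667), gamma' = (0.500000, 0.666667); Gamma_uuu = 0.000000, Gamma_uuv = 0.000000, Gamma_uvv = 0.054310, Gamma_vuu = 0.000000, Gamma_vuv = -0.126984, Gamma_vvv = 0.000000
step 0: V^u = 1.0000, V^v = 0.2500
step 1: k1 = (-0.009626, 0.094527), k2 = (-0.010131, 0.096298), k3 = (-0.010143, 0.096309), k4 = (-0.010646, 0.098128); V <- V + (h/6)(k1 + 2k2 + 2k3 + k4): V^u = 0.9966, V^v = 0.2821
step 2: k1 = (-0.010646, 0.098128), k2 = (-0.011149, 0.099995), k3 = (-0.011161, 0.100007), k4 = (-0.011663, 0.101926); V <- V + (h/6)(k1 + 2k2 + 2k3 + k4): V^u = 0.9929, V^v = 0.3154
step 3: k1 = (-0.011663, 0.101926), k2 = (-0.012164, 0.103898), k3 = (-0.012176, 0.103911), k4 = (-0.012675, 0.105939); V <- V + (h/6)(k1 + 2k2 + 2k3 + k4): V^u = 0.9888, V^v = 0.3501

Answer: V^u = 0.9888, V^v = 0.3501


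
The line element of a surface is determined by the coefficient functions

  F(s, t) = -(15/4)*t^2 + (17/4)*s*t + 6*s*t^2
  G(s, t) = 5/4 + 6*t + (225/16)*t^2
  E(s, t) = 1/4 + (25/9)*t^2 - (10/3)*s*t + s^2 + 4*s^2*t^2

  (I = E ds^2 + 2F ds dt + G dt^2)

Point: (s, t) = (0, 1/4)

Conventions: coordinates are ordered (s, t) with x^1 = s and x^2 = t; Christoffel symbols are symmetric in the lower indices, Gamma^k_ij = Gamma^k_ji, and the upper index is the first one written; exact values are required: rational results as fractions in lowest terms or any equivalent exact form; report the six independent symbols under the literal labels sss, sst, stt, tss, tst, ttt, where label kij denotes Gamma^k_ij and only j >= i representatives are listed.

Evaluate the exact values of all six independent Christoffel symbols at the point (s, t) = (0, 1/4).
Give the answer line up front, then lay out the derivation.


Answer: Gamma_sss = -12330/13661, Gamma_sst = 23225/13661, Gamma_stt = -194535/54644, Gamma_tss = 18008/122949, Gamma_tst = 1500/13661, Gamma_ttt = 21387/13661

E = 61/144, F = -15/64, G = 929/256 at the point
E_s = -5/6, E_t = 25/18, F_s = 23/16, F_t = -15/8, G_s = 0, G_t = 417/32
EG - F^2 = 13661/9216;  g^inv = (9216/13661) * [[929/256, 15/64], [15/64, 61/144]]
first-kind symbols [ij,l] = (1/2)(d_i g_jl + d_j g_il - d_l g_ij): [ss,s] = E_s/2 = -5/12, [ss,t] = F_s - E_t/2 = 107/144, [st,s] = E_t/2 = 25/36, [st,t] = G_s/2 = 0, [tt,s] = F_t - G_s/2 = -15/8, [tt,t] = G_t/2 = 417/64
Gamma^s_ij = (G*[ij,s] - F*[ij,t])/(EG - F^2), Gamma^t_ij = (E*[ij,t] - F*[ij,s])/(EG - F^2)


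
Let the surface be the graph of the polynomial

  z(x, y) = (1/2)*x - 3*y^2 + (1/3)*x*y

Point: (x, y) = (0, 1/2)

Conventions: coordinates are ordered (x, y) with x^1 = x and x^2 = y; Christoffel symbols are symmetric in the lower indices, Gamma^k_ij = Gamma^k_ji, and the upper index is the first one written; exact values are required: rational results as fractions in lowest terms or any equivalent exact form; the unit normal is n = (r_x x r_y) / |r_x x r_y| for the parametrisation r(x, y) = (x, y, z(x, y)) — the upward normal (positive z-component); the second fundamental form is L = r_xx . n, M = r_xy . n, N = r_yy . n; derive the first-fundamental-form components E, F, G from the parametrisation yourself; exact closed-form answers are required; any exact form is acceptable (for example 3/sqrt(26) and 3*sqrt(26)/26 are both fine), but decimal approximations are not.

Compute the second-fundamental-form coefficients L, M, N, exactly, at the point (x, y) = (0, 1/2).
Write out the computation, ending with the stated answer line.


z_x = 2/3, z_y = -3, z_xx = 0, z_xy = 1/3, z_yy = -6
E = 13/9, F = -2, G = 10; answer radicand W^2 = 94/9
unnormalised second-form numerators: l = 0, m = 1/3, n = -6; L = l/sqrt(94/9), and similarly M = m/sqrt(W^2), N = n/sqrt(W^2)

Answer: L = 0, M = sqrt(94)/94, N = -9*sqrt(94)/47


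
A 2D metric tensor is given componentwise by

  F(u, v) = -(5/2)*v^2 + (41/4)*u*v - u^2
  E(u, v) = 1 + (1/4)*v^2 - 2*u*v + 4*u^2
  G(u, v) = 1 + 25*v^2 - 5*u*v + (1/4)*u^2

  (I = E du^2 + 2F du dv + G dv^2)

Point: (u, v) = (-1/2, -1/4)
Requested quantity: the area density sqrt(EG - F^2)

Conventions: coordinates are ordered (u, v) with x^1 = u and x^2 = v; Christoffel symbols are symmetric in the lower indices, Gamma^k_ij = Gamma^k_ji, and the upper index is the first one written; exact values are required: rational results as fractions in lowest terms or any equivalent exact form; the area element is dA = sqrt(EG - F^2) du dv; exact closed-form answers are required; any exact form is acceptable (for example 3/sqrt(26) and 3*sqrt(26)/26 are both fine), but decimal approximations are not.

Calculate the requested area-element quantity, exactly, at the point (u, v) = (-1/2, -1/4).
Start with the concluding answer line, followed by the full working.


Answer: sqrt(EG - F^2) = sqrt(177)/8

E = 113/64, F = 7/8, G = 2; EG - F^2 = 177/64


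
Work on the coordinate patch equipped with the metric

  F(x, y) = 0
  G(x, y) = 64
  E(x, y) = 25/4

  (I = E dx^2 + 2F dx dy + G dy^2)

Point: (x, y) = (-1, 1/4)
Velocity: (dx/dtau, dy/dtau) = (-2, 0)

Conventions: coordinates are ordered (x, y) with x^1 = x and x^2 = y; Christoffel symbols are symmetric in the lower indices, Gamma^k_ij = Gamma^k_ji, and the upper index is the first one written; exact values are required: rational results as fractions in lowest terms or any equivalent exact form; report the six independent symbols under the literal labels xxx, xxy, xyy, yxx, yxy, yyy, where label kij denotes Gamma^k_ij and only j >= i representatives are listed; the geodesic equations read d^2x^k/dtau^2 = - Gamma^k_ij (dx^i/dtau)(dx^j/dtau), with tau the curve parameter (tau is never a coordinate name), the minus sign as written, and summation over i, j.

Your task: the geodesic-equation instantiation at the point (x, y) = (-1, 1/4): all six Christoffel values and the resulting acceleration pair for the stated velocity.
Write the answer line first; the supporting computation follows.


Answer: Gamma_xxx = 0, Gamma_xxy = 0, Gamma_xyy = 0, Gamma_yxx = 0, Gamma_yxy = 0, Gamma_yyy = 0; accelerations (d^2x/dtau^2, d^2y/dtau^2) = (0, 0)

E = 25/4, F = 0, G = 64 at the point
E_x = 0, E_y = 0, F_x = 0, F_y = 0, G_x = 0, G_y = 0
EG - F^2 = 400;  g^inv = (1/400) * [[64, 0], [0, 25/4]]
first-kind symbols [ij,l] = (1/2)(d_i g_jl + d_j g_il - d_l g_ij): [xx,x] = E_x/2 = 0, [xx,y] = F_x - E_y/2 = 0, [xy,x] = E_y/2 = 0, [xy,y] = G_x/2 = 0, [yy,x] = F_y - G_x/2 = 0, [yy,y] = G_y/2 = 0
Gamma^x_ij = (G*[ij,x] - F*[ij,y])/(EG - F^2), Gamma^y_ij = (E*[ij,y] - F*[ij,x])/(EG - F^2)
Gamma_xxx = 0, Gamma_xxy = 0, Gamma_xyy = 0, Gamma_yxx = 0, Gamma_yxy = 0, Gamma_yyy = 0
d^2x/dtau^2 = -(Gamma_xxx*(-2)^2 + 2*Gamma_xxy*(-2)*(0) + Gamma_xyy*(0)^2) = 0
d^2y/dtau^2 = -(Gamma_yxx*(-2)^2 + 2*Gamma_yxy*(-2)*(0) + Gamma_yyy*(0)^2) = 0


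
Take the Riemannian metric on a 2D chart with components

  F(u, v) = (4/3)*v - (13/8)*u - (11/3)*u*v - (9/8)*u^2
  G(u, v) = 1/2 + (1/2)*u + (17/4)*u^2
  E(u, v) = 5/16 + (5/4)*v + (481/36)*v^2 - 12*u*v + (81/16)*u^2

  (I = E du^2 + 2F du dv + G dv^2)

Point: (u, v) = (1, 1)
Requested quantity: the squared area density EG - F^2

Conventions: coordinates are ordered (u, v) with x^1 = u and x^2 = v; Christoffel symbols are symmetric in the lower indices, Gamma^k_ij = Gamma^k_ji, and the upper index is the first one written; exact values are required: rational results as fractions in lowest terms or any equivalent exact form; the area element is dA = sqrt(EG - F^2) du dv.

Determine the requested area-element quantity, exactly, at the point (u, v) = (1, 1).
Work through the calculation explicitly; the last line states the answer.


E = 575/72, F = -61/12, G = 21/4; EG - F^2 = 4633/288

Answer: EG - F^2 = 4633/288


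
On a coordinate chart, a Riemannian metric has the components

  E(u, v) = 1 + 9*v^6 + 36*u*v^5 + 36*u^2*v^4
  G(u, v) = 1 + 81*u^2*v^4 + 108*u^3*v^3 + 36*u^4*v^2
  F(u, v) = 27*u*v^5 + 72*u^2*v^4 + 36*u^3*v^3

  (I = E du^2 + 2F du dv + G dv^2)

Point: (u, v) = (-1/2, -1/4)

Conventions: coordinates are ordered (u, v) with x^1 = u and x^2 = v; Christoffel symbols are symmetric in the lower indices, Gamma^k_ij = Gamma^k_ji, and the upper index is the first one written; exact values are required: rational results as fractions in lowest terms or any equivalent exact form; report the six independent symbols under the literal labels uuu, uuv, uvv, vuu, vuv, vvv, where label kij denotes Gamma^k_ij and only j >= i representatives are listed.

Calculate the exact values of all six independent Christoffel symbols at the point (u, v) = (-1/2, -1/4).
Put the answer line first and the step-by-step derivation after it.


Answer: Gamma_uuu = -72/1217, Gamma_uuv = -396/1217, Gamma_uvv = -720/1217, Gamma_vuu = -1008/6085, Gamma_vuv = -5544/6085, Gamma_vvv = -2016/1217

E = 4321/4096, F = 315/2048, G = 1465/1024 at the point
E_u = -45/256, E_v = -495/512, F_u = -747/1024, F_v = -1143/512, G_u = -693/256, G_v = -315/64
EG - F^2 = 6085/4096;  g^inv = (4096/6085) * [[1465/1024, -315/2048], [-315/2048, 4321/4096]]
first-kind symbols [ij,l] = (1/2)(d_i g_jl + d_j g_il - d_l g_ij): [uu,u] = E_u/2 = -45/512, [uu,v] = F_u - E_v/2 = -63/256, [uv,u] = E_v/2 = -495/1024, [uv,v] = G_u/2 = -693/512, [vv,u] = F_v - G_u/2 = -225/256, [vv,v] = G_v/2 = -315/128
Gamma^u_ij = (G*[ij,u] - F*[ij,v])/(EG - F^2), Gamma^v_ij = (E*[ij,v] - F*[ij,u])/(EG - F^2)


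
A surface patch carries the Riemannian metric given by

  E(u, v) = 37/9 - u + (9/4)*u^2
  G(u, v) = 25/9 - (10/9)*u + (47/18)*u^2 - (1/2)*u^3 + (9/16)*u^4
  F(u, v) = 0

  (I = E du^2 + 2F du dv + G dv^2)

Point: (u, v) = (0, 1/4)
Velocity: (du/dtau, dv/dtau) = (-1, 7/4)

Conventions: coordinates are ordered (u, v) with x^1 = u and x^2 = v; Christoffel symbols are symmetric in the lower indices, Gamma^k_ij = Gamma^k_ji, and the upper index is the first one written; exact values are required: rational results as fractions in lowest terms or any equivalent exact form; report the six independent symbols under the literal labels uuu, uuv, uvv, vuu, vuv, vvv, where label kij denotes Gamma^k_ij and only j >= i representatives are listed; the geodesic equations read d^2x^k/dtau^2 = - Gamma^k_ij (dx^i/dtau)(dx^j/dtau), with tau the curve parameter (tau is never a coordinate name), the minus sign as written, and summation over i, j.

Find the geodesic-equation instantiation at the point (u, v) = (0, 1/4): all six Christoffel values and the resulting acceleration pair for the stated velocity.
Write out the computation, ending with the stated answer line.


E = 37/9, F = 0, G = 25/9 at the point
E_u = -1, E_v = 0, F_u = 0, F_v = 0, G_u = -10/9, G_v = 0
EG - F^2 = 925/81;  g^inv = (81/925) * [[25/9, 0], [0, 37/9]]
first-kind symbols [ij,l] = (1/2)(d_i g_jl + d_j g_il - d_l g_ij): [uu,u] = E_u/2 = -1/2, [uu,v] = F_u - E_v/2 = 0, [uv,u] = E_v/2 = 0, [uv,v] = G_u/2 = -5/9, [vv,u] = F_v - G_u/2 = 5/9, [vv,v] = G_v/2 = 0
Gamma^u_ij = (G*[ij,u] - F*[ij,v])/(EG - F^2), Gamma^v_ij = (E*[ij,v] - F*[ij,u])/(EG - F^2)
Gamma_uuu = -9/74, Gamma_uuv = 0, Gamma_uvv = 5/37, Gamma_vuu = 0, Gamma_vuv = -1/5, Gamma_vvv = 0
d^2u/dtau^2 = -(Gamma_uuu*(-1)^2 + 2*Gamma_uuv*(-1)*(7/4) + Gamma_uvv*(7/4)^2) = -173/592
d^2v/dtau^2 = -(Gamma_vuu*(-1)^2 + 2*Gamma_vuv*(-1)*(7/4) + Gamma_vvv*(7/4)^2) = -7/10

Answer: Gamma_uuu = -9/74, Gamma_uuv = 0, Gamma_uvv = 5/37, Gamma_vuu = 0, Gamma_vuv = -1/5, Gamma_vvv = 0; accelerations (d^2u/dtau^2, d^2v/dtau^2) = (-173/592, -7/10)


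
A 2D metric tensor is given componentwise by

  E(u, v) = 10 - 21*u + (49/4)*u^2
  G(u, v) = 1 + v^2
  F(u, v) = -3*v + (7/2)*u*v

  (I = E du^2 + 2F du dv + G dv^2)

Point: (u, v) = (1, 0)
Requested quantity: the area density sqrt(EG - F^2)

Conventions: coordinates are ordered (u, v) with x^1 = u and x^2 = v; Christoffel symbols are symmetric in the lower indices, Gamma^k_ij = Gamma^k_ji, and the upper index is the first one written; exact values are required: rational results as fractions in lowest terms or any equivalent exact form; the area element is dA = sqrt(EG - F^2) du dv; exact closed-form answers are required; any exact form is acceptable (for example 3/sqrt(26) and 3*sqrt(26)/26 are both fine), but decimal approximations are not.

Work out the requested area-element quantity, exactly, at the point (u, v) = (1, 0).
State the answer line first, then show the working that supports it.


Answer: sqrt(EG - F^2) = sqrt(5)/2

E = 5/4, F = 0, G = 1; EG - F^2 = 5/4


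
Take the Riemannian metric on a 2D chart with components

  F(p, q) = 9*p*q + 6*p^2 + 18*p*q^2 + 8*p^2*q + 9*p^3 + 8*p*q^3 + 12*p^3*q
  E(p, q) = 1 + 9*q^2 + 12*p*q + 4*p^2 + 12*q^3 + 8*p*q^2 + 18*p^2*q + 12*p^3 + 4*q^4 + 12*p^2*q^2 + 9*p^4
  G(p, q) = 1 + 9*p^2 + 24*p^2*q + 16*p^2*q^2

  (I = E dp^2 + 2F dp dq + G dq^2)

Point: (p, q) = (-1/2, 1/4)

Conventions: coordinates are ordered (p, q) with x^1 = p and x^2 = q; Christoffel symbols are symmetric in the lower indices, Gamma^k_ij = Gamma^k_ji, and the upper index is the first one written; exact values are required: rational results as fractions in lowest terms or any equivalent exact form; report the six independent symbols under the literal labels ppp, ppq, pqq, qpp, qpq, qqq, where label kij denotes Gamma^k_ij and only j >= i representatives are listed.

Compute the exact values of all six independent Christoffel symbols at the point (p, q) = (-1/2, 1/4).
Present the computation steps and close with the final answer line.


E = 89/64, F = -5/4, G = 5 at the point
E_p = -5/4, E_q = 5, F_p = 9/2, F_q = -37/4, G_p = -16, G_q = 8
EG - F^2 = 345/64;  g^inv = (64/345) * [[5, 5/4], [5/4, 89/64]]
first-kind symbols [ij,l] = (1/2)(d_i g_jl + d_j g_il - d_l g_ij): [pp,p] = E_p/2 = -5/8, [pp,q] = F_p - E_q/2 = 2, [pq,p] = E_q/2 = 5/2, [pq,q] = G_p/2 = -8, [qq,p] = F_q - G_p/2 = -5/4, [qq,q] = G_q/2 = 4
Gamma^p_ij = (G*[ij,p] - F*[ij,q])/(EG - F^2), Gamma^q_ij = (E*[ij,q] - F*[ij,p])/(EG - F^2)

Answer: Gamma_ppp = -8/69, Gamma_ppq = 32/69, Gamma_pqq = -16/69, Gamma_qpp = 128/345, Gamma_qpq = -512/345, Gamma_qqq = 256/345


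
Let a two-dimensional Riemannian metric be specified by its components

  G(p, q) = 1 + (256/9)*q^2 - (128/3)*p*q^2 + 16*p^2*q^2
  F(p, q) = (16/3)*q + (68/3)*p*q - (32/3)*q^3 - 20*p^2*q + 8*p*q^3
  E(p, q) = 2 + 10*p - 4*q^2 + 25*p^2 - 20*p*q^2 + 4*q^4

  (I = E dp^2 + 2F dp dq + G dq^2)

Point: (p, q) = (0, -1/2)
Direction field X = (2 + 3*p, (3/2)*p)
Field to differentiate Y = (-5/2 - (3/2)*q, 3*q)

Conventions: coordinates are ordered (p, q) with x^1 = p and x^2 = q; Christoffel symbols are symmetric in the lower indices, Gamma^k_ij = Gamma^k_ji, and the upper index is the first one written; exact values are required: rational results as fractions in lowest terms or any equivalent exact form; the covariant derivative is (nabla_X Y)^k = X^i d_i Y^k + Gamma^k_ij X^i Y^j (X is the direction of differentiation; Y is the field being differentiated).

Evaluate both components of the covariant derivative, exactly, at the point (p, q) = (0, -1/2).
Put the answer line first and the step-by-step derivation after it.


Answer: (nabla_X Y)^p = -423/301, (nabla_X Y)^q = 2256/301

E = 5/4, F = -4/3, G = 73/9 at the point
E_p = 5, E_q = 2, F_p = -37/3, F_q = -8/3, G_p = -32/3, G_q = -256/9
EG - F^2 = 301/36;  g^inv = (36/301) * [[73/9, 4/3], [4/3, 5/4]]
first-kind symbols [ij,l] = (1/2)(d_i g_jl + d_j g_il - d_l g_ij): [pp,p] = E_p/2 = 5/2, [pp,q] = F_p - E_q/2 = -40/3, [pq,p] = E_q/2 = 1, [pq,q] = G_p/2 = -16/3, [qq,p] = F_q - G_p/2 = 8/3, [qq,q] = G_q/2 = -128/9
Gamma^p_ij = (G*[ij,p] - F*[ij,q])/(EG - F^2), Gamma^q_ij = (E*[ij,q] - F*[ij,p])/(EG - F^2)
Gamma_ppp = 90/301, Gamma_ppq = 36/301, Gamma_pqq = 96/301, Gamma_qpp = -480/301, Gamma_qpq = -192/301, Gamma_qqq = -512/301
X = (2, 0), Y = (-7/4, -3/2) at the point


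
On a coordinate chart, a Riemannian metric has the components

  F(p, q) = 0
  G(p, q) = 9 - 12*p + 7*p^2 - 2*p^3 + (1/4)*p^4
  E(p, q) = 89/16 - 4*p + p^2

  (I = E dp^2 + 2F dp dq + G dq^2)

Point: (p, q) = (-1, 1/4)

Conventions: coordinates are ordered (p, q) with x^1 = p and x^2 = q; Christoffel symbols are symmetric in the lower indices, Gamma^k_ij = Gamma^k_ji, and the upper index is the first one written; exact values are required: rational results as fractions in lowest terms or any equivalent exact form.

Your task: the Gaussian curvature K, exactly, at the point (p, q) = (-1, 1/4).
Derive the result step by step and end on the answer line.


E = 169/16, F = 0, G = 121/4, EG - F^2 = 20449/64 at the point
E_p = -6, E_q = 0, F_p = 0, F_q = 0, G_p = -33, G_q = 0
E_qq = 0, F_pq = 0, G_pp = 29
K follows from Brioschi's formula, (det M1 - det M2)/(EG - F^2)^2.
M1 = [[-E_qq/2 + F_pq - G_pp/2, E_p/2, F_p - E_q/2], [F_q - G_p/2, E, F], [G_q/2, F, G]] = [[-29/2, -3, 0], [33/2, 169/16, 0], [0, 0, 121/4]]; det M1 = -401357/128
M2 = [[0, E_q/2, G_p/2], [E_q/2, E, F], [G_p/2, F, G]] = [[0, 0, -33/2], [0, 169/16, 0], [-33/2, 0, 121/4]]; det M2 = -184041/64
det M1 - det M2 = -33275/128; K = -33275/128 / (20449/64)^2 = -800/314171

Answer: K = -800/314171


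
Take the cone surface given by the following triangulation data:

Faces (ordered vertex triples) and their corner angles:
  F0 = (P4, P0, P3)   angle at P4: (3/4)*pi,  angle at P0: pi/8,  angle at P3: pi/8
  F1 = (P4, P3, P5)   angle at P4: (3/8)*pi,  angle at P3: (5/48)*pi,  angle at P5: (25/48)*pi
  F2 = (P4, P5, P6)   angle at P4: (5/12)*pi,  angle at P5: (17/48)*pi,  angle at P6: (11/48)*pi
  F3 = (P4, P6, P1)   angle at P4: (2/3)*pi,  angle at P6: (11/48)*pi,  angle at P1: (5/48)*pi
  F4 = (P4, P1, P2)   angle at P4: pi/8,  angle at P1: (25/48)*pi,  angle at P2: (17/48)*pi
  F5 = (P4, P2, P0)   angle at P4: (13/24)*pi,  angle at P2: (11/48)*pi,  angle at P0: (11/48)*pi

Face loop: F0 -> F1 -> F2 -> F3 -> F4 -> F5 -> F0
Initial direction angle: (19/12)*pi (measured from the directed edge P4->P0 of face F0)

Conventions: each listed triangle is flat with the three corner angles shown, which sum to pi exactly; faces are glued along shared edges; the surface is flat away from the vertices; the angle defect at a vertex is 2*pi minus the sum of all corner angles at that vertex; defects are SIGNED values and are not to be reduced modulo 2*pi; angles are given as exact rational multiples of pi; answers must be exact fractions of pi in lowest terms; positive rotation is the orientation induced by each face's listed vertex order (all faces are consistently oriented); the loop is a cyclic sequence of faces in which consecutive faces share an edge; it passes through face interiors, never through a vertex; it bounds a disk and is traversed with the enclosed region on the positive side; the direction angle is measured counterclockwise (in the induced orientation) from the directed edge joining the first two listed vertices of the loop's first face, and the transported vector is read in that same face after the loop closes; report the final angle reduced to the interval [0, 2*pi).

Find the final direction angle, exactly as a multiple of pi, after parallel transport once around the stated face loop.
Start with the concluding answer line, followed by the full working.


Answer: final direction angle = (17/24)*pi

enclosed vertex P4: corner angles sum to (23/8)*pi, defect = 2*pi - (23/8)*pi = (-7/8)*pi
the rotation equals the total enclosed defect, so the final angle is initial + defects (mod 2*pi)
final angle = (19/12)*pi - (7/8)*pi = (17/24)*pi (mod 2*pi)


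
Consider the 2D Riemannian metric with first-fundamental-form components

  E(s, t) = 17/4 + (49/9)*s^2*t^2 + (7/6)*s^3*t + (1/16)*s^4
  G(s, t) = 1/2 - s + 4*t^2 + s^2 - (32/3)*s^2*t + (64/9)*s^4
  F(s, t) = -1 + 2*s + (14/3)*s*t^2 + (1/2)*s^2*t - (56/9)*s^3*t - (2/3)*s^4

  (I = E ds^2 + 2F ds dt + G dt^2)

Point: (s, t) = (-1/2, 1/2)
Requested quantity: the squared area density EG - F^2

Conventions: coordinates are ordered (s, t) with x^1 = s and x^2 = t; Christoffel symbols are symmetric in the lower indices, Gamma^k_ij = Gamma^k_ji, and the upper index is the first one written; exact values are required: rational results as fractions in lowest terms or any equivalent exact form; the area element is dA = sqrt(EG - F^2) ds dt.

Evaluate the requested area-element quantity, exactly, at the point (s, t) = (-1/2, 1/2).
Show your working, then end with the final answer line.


E = 10417/2304, F = -313/144, G = 49/36; EG - F^2 = 4391/3072

Answer: EG - F^2 = 4391/3072


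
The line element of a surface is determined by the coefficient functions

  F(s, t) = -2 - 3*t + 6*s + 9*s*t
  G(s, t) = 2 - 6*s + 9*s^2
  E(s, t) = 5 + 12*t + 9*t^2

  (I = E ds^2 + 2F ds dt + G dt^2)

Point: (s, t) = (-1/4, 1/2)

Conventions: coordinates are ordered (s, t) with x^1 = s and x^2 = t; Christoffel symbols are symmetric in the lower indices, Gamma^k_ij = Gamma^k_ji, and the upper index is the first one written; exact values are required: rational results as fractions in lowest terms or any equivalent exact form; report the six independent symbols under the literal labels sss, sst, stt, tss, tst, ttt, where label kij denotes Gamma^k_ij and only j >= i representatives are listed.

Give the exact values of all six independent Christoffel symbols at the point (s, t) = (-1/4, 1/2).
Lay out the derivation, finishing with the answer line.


E = 53/4, F = -49/8, G = 65/16 at the point
E_s = 0, E_t = 21, F_s = 21/2, F_t = -21/4, G_s = -21/2, G_t = 0
EG - F^2 = 261/16;  g^inv = (16/261) * [[65/16, 49/8], [49/8, 53/4]]
first-kind symbols [ij,l] = (1/2)(d_i g_jl + d_j g_il - d_l g_ij): [ss,s] = E_s/2 = 0, [ss,t] = F_s - E_t/2 = 0, [st,s] = E_t/2 = 21/2, [st,t] = G_s/2 = -21/4, [tt,s] = F_t - G_s/2 = 0, [tt,t] = G_t/2 = 0
Gamma^s_ij = (G*[ij,s] - F*[ij,t])/(EG - F^2), Gamma^t_ij = (E*[ij,t] - F*[ij,s])/(EG - F^2)

Answer: Gamma_sss = 0, Gamma_sst = 56/87, Gamma_stt = 0, Gamma_tss = 0, Gamma_tst = -28/87, Gamma_ttt = 0


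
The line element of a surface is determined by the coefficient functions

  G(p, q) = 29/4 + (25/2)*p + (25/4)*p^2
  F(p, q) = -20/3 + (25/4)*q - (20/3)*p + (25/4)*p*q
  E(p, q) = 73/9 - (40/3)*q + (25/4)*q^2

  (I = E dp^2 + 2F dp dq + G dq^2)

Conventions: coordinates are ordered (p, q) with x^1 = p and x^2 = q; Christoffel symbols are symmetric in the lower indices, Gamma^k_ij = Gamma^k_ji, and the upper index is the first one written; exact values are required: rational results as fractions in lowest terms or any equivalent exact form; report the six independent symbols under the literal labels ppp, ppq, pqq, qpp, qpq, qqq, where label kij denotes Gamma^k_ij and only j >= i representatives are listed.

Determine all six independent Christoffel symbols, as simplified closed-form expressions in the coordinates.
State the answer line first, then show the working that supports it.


Answer: Gamma_ppp = 0, Gamma_ppq = (225*q - 240)/(225*p^2 + 450*p + 225*q^2 - 480*q + 517), Gamma_pqq = 0, Gamma_qpp = 0, Gamma_qpq = (225*p + 225)/(225*p^2 + 450*p + 225*q^2 - 480*q + 517), Gamma_qqq = 0

E = 73/9 - (40/3)*q + (25/4)*q^2; F = -20/3 + (25/4)*q - (20/3)*p + (25/4)*p*q; G = 29/4 + (25/2)*p + (25/4)*p^2
Gamma^k_ij = (1/2) g^{kl} (d_i g_jl + d_j g_il - d_l g_ij), with g^inv = (1/(EG-F^2)) [[G, -F], [-F, E]]
first partials: E_p = 0, E_q = -40/3 + (25/2)*q, F_p = -20/3 + (25/4)*q, F_q = 25/4 + (25/4)*p, G_p = 25/2 + (25/2)*p, G_q = 0
D = EG - F^2 = 517/36 - (40/3)*q + (25/2)*p + (25/4)*q^2 + (25/4)*p^2
expanded: Gamma^p_pp = (G E_p - 2F F_p + F E_q)/(2D), Gamma^p_pq = (G E_q - F G_p)/(2D), Gamma^p_qq = (2G F_q - G G_p - F G_q)/(2D), Gamma^q_pp = (2E F_p - E E_q - F E_p)/(2D), Gamma^q_pq = (E G_p - F E_q)/(2D), Gamma^q_qq = (E G_q - 2F F_q + F G_p)/(2D); substitute and cancel common factors


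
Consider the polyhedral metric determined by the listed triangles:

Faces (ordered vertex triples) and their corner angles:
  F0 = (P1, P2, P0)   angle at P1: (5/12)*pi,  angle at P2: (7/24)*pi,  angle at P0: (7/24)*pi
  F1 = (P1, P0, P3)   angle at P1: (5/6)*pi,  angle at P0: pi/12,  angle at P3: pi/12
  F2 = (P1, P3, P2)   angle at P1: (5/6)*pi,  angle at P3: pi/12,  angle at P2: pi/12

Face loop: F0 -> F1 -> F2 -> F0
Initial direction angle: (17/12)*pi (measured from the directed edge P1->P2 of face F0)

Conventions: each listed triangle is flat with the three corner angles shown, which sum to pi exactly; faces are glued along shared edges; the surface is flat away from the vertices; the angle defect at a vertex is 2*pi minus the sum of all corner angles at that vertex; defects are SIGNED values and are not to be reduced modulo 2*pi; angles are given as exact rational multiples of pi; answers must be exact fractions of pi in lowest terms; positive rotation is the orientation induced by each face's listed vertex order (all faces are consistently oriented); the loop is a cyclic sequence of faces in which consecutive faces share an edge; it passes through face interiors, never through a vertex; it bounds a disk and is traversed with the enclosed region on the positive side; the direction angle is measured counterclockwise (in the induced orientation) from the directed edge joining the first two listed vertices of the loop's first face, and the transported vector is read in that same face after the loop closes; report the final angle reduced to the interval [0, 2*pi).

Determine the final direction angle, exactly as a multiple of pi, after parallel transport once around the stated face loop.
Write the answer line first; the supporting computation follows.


Answer: final direction angle = (4/3)*pi

enclosed vertex P1: corner angles sum to (25/12)*pi, defect = 2*pi - (25/12)*pi = -pi/12
summing the enclosed defects onto the initial angle, mod 2*pi in the induced orientation:
final angle = (17/12)*pi - pi/12 = (4/3)*pi (mod 2*pi)


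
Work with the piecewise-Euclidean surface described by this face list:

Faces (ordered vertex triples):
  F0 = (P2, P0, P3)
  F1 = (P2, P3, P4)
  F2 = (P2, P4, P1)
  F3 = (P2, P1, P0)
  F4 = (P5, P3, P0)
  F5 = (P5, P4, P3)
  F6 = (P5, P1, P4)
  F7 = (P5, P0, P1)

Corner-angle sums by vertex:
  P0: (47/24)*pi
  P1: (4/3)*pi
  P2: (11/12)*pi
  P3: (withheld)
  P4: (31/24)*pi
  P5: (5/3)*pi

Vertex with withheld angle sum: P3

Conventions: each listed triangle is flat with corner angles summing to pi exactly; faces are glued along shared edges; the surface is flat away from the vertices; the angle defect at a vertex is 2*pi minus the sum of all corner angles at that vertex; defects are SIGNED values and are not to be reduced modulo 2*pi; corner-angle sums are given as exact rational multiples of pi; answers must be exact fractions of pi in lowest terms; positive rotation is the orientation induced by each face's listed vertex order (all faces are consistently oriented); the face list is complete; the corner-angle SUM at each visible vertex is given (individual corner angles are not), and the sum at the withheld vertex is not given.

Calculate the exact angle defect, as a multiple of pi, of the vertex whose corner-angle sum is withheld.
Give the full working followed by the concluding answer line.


V = 6, E = 12, F = 8; chi = V - E + F = 2
Gauss-Bonnet: total defect = 2*pi*chi = 4*pi; visible defects sum to (17/6)*pi

Answer: defect(P3) = (7/6)*pi


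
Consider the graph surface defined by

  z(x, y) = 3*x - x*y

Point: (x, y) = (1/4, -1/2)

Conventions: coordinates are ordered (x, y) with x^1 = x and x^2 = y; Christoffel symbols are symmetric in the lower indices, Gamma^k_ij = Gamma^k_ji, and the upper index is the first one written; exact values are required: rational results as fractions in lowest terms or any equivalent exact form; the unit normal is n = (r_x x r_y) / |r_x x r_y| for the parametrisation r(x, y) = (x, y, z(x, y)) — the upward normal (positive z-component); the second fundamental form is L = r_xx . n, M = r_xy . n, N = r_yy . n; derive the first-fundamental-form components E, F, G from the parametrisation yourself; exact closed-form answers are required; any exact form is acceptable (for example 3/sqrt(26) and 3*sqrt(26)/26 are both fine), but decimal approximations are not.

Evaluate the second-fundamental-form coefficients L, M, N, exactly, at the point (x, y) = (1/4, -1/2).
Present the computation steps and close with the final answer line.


z_x = 7/2, z_y = -1/4, z_xx = 0, z_xy = -1, z_yy = 0
E = 53/4, F = -7/8, G = 17/16; answer radicand W^2 = 213/16
unnormalised second-form numerators: l = 0, m = -1, n = 0; L = l/sqrt(213/16), and similarly M = m/sqrt(W^2), N = n/sqrt(W^2)

Answer: L = 0, M = -4*sqrt(213)/213, N = 0


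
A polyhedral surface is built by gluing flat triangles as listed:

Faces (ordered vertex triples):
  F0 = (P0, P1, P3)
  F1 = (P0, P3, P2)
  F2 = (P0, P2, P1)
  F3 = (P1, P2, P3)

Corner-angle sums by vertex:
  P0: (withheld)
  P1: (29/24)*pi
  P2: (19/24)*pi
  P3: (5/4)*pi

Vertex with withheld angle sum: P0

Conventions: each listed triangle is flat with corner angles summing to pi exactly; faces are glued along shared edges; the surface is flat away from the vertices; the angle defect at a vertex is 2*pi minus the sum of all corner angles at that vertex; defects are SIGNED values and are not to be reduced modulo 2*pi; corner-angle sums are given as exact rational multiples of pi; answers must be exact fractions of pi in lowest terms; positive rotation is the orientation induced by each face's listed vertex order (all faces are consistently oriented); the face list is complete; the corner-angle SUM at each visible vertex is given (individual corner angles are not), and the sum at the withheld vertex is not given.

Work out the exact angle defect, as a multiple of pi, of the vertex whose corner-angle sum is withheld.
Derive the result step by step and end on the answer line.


V = 4, E = 6, F = 4; chi = V - E + F = 2
Gauss-Bonnet: total defect = 2*pi*chi = 4*pi; visible defects sum to (11/4)*pi

Answer: defect(P0) = (5/4)*pi


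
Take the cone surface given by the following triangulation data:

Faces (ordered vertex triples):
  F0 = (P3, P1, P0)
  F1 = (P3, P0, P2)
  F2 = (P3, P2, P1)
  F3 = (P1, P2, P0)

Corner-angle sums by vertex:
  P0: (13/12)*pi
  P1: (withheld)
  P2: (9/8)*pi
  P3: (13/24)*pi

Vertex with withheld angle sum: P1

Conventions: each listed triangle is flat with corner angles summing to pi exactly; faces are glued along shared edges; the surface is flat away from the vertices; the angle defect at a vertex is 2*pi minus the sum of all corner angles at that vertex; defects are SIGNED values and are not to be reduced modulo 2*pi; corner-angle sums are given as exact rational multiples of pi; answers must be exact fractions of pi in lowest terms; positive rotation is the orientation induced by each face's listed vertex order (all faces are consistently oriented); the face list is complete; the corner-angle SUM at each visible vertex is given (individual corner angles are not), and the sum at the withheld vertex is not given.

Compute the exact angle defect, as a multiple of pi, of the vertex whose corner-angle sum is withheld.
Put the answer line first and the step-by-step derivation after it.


Answer: defect(P1) = (3/4)*pi

V = 4, E = 6, F = 4; chi = V - E + F = 2
Gauss-Bonnet: total defect = 2*pi*chi = 4*pi; visible defects sum to (13/4)*pi


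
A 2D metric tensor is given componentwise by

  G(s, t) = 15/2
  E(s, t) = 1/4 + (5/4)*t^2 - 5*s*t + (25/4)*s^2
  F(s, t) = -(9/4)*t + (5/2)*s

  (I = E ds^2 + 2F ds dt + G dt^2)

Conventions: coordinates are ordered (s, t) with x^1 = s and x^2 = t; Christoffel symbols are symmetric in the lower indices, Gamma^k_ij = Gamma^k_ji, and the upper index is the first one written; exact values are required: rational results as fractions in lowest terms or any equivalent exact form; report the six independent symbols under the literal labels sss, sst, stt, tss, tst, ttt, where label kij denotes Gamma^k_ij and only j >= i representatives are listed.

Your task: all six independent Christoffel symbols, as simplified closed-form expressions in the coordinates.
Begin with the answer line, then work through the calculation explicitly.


Answer: Gamma_sss = (-100*s^2 + 140*s*t + 650*s - 45*t^2 - 210*t)/(650*s^2 - 420*s*t + 69*t^2 + 30), Gamma_sst = (-300*s + 150*t)/(650*s^2 - 420*s*t + 69*t^2 + 30), Gamma_stt = -270/(650*s^2 - 420*s*t + 69*t^2 + 30), Gamma_tss = (250*s^3 - 325*s^2*t + 150*s*t^2 + 125*s*t + 10*s - 25*t^3 - 40*t^2 - 5*t + 10)/(650*s^2 - 420*s*t + 69*t^2 + 30), Gamma_tst = (100*s^2 - 140*s*t + 45*t^2)/(650*s^2 - 420*s*t + 69*t^2 + 30), Gamma_ttt = (90*s - 81*t)/(650*s^2 - 420*s*t + 69*t^2 + 30)

E = 1/4 + (5/4)*t^2 - 5*s*t + (25/4)*s^2; F = -(9/4)*t + (5/2)*s; G = 15/2
Gamma^k_ij = (1/2) g^{kl} (d_i g_jl + d_j g_il - d_l g_ij), with g^inv = (1/(EG-F^2)) [[G, -F], [-F, E]]
first partials: E_s = -5*t + (25/2)*s, E_t = (5/2)*t - 5*s, F_s = 5/2, F_t = -9/4, G_s = 0, G_t = 0
D = EG - F^2 = 15/8 + (69/16)*t^2 - (105/4)*s*t + (325/8)*s^2
expanded: Gamma^s_ss = (G E_s - 2F F_s + F E_t)/(2D), Gamma^s_st = (G E_t - F G_s)/(2D), Gamma^s_tt = (2G F_t - G G_s - F G_t)/(2D), Gamma^t_ss = (2E F_s - E E_t - F E_s)/(2D), Gamma^t_st = (E G_s - F E_t)/(2D), Gamma^t_tt = (E G_t - 2F F_t + F G_s)/(2D); substitute and cancel common factors
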